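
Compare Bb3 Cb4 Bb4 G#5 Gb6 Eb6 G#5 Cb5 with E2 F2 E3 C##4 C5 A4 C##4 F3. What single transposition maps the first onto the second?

down a diminished twelfth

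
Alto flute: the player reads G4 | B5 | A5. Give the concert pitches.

The alto flute sounds a perfect fourth below written, so transpose each written note down a perfect fourth.
G4 -> D4
B5 -> F#5
A5 -> E5

D4 F#5 E5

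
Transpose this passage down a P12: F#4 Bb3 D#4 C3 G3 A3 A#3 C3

F#4 gives B2
Bb3 gives Eb2
D#4 gives G#2
C3 gives F1
G3 gives C2
A3 gives D2
A#3 gives D#2
C3 gives F1

B2 Eb2 G#2 F1 C2 D2 D#2 F1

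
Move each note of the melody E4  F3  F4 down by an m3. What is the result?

C#4 D3 D4

E4 → C#4
F3 → D3
F4 → D4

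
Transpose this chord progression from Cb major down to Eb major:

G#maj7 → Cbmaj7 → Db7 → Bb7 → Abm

B#maj7 Ebmaj7 F7 D7 Cm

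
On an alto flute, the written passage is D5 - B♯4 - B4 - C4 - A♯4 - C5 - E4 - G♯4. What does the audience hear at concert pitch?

A4 F##4 F#4 G3 E#4 G4 B3 D#4

Written C4 on the alto flute sounds as G3, a perfect fourth lower; apply that shift to every note.
D5 -> A4
B#4 -> F##4
B4 -> F#4
C4 -> G3
A#4 -> E#4
C5 -> G4
E4 -> B3
G#4 -> D#4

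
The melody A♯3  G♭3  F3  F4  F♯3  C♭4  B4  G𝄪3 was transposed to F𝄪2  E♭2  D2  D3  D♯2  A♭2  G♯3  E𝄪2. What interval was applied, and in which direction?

Take the first pair: A#3 → F##2. A to F spans 10 letter names, so the interval is some kind of tenth.
F##2 to A#3 is 15 semitones, which makes it a minor tenth; the second version is lower, so the direction is down.
Checking another pair — G##3 → E##2 — gives the same interval.

down a minor tenth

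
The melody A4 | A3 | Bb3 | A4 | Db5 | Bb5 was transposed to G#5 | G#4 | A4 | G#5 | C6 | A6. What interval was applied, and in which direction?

up a major seventh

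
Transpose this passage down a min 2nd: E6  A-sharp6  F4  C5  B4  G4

D#6 G##6 E4 B4 A#4 F#4

E6 gives D#6
A#6 gives G##6
F4 gives E4
C5 gives B4
B4 gives A#4
G4 gives F#4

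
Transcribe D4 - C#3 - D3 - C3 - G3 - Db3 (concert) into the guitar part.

D5 C#4 D4 C4 G4 Db4

Written C4 sounds as C3 on the guitar, so concert pitches are written a perfect octave up.
D4 -> D5
C#3 -> C#4
D3 -> D4
C3 -> C4
G3 -> G4
Db3 -> Db4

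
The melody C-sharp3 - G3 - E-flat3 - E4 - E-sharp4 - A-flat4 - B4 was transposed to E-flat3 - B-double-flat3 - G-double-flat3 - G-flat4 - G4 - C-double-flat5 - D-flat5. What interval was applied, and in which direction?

up a diminished third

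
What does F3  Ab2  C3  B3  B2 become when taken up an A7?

F3 -> E#4
Ab2 -> G#3
C3 -> B#3
B3 -> A##4
B2 -> A##3

E#4 G#3 B#3 A##4 A##3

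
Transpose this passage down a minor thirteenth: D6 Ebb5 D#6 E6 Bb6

D6: a thirteenth down reaches F, and 20 semitones makes it F#4.
Ebb5 down a minor thirteenth is Gb3.
D#6 down a minor thirteenth is F##4.
E6: a thirteenth down reaches G, and 20 semitones makes it G#4.
Bb6 down a minor thirteenth is D5.

F#4 Gb3 F##4 G#4 D5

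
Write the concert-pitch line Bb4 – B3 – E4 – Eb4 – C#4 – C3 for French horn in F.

Written C4 sounds as F3 on the French horn in F, so concert pitches are written a perfect fifth up.
Bb4 to F5
B3 to F#4
E4 to B4
Eb4 to Bb4
C#4 to G#4
C3 to G3

F5 F#4 B4 Bb4 G#4 G3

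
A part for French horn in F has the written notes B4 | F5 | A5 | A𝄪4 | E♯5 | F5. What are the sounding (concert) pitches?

E4 Bb4 D5 D##4 A#4 Bb4

The French horn in F sounds a perfect fifth below written, so transpose each written note down a perfect fifth.
B4 -> E4
F5 -> Bb4
A5 -> D5
A##4 -> D##4
E#5 -> A#4
F5 -> Bb4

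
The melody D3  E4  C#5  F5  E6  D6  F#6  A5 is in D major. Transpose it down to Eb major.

D major to Eb major down is a major seventh, so every note moves down by that interval.
D3 -> Eb2
E4 -> F3
C#5 -> D4
F5 -> Gb4
E6 -> F5
D6 -> Eb5
F#6 -> G5
A5 -> Bb4

Eb2 F3 D4 Gb4 F5 Eb5 G5 Bb4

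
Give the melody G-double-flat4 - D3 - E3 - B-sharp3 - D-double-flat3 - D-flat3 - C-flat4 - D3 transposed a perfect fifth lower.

A perfect fifth down from Gbb4 gives Cbb4.
D3 down a perfect fifth is G2.
E3: a fifth down reaches A, and 7 semitones makes it A2.
A perfect fifth down from B#3 gives E#3.
Dbb3: a fifth down reaches G, and 7 semitones makes it Gbb2.
A perfect fifth down from Db3 gives Gb2.
Cb4 down a perfect fifth is Fb3.
D3: a fifth down reaches G, and 7 semitones makes it G2.

Cbb4 G2 A2 E#3 Gbb2 Gb2 Fb3 G2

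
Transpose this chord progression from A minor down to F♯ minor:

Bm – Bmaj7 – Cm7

A minor down to F♯ minor is a minor third; each chord root moves by that interval while the quality stays the same.
Bm: root B down a minor third → G#, giving G#m.
Bmaj7: root B down a minor third → G#, giving G#maj7.
Cm7: root C down a minor third → A, giving Am7.

G#m G#maj7 Am7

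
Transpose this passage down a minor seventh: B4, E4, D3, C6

B4 gives C#4
E4 gives F#3
D3 gives E2
C6 gives D5

C#4 F#3 E2 D5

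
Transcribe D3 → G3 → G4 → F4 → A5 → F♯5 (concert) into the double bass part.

D4 G4 G5 F5 A6 F#6

Written C4 sounds as C3 on the double bass, so concert pitches are written a perfect octave up.
D3 to D4
G3 to G4
G4 to G5
F4 to F5
A5 to A6
F#5 to F#6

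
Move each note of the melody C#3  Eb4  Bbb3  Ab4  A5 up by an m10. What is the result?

C#3 to E4
Eb4 to Gb5
Bbb3 to Dbb5
Ab4 to Cb6
A5 to C7

E4 Gb5 Dbb5 Cb6 C7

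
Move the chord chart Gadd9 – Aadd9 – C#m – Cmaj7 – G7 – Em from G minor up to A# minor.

G minor up to A# minor is an augmented second; each chord root moves by that interval while the quality stays the same.
Gadd9: root G up an augmented second → A#, giving A#add9.
Aadd9: root A up an augmented second → B#, giving B#add9.
C#m: root C# up an augmented second → D##, giving D##m.
Cmaj7: root C up an augmented second → D#, giving D#maj7.
G7: root G up an augmented second → A#, giving A#7.
Em: root E up an augmented second → F##, giving F##m.

A#add9 B#add9 D##m D#maj7 A#7 F##m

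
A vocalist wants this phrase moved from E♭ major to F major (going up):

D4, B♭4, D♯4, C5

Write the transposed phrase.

From E♭ up to F is a major second; apply that to each pitch.
D4 becomes E4
Bb4 becomes C5
D#4 becomes E#4
C5 becomes D5

E4 C5 E#4 D5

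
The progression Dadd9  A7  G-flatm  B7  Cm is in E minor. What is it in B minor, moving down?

Aadd9 E7 Dbm F#7 Gm

E minor down to B minor is a perfect fourth; each chord root moves by that interval while the quality stays the same.
Dadd9: root D down a perfect fourth → A, giving Aadd9.
A7: root A down a perfect fourth → E, giving E7.
G-flatm: root G-flat down a perfect fourth → Db, giving Dbm.
B7: root B down a perfect fourth → F#, giving F#7.
Cm: root C down a perfect fourth → G, giving Gm.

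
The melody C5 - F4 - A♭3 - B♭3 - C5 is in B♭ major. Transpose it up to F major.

G5 C5 Eb4 F4 G5

From B♭ up to F is a perfect fifth; apply that to each pitch.
C5 → G5
F4 → C5
Ab3 → Eb4
Bb3 → F4
C5 → G5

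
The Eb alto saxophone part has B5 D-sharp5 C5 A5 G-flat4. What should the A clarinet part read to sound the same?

First find concert pitch: the Eb alto saxophone sounds a major sixth below written, so B5 D-sharp5 C5 A5 G-flat4 sounds D5 F#4 Eb4 C5 Bbb3.
Then write for A clarinet: it sounds a minor third below written, so the part must be a minor third above concert.
D5 → F5
F#4 → A4
Eb4 → Gb4
C5 → Eb5
Bbb3 → Dbb4

F5 A4 Gb4 Eb5 Dbb4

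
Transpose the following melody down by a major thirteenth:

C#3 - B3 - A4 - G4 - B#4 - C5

E1 D2 C3 Bb2 D#3 Eb3

C#3 → E1
B3 → D2
A4 → C3
G4 → Bb2
B#4 → D#3
C5 → Eb3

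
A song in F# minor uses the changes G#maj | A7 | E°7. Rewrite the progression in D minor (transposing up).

F# minor up to D minor is a minor sixth; each chord root moves by that interval while the quality stays the same.
G#maj: root G# up a minor sixth → E, giving Emaj.
A7: root A up a minor sixth → F, giving F7.
E°7: root E up a minor sixth → C, giving C°7.

Emaj F7 C°7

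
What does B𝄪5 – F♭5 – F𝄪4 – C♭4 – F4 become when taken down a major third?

B##5: a third down reaches G, and 4 semitones makes it G##5.
A major third down from Fb5 gives Dbb5.
F##4: a third down reaches D, and 4 semitones makes it D#4.
A major third down from Cb4 gives Abb3.
F4 down a major third is Db4.

G##5 Dbb5 D#4 Abb3 Db4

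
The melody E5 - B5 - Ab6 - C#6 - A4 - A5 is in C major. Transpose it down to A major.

From C down to A is a minor third; apply that to each pitch.
E5 gives C#5
B5 gives G#5
Ab6 gives F6
C#6 gives A#5
A4 gives F#4
A5 gives F#5

C#5 G#5 F6 A#5 F#4 F#5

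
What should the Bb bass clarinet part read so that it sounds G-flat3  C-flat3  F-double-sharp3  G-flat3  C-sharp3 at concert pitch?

Written C4 sounds as Bb2 on the Bb bass clarinet, so concert pitches are written a major ninth up.
Gb3 gives Ab4
Cb3 gives Db4
F##3 gives G##4
Gb3 gives Ab4
C#3 gives D#4

Ab4 Db4 G##4 Ab4 D#4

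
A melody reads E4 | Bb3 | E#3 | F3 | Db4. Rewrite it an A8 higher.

E#5 B4 E##4 F#4 D5

An augmented octave up from E4 gives E#5.
An augmented octave up from Bb3 gives B4.
E#3 up an augmented octave is E##4.
An augmented octave up from F3 gives F#4.
Db4: an octave up reaches D, and 13 semitones makes it D5.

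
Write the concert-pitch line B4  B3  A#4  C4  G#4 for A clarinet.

D5 D4 C#5 Eb4 B4

The A clarinet sounds a minor third below written, so the written part must be a minor third above concert — transpose each note up.
B4 gives D5
B3 gives D4
A#4 gives C#5
C4 gives Eb4
G#4 gives B4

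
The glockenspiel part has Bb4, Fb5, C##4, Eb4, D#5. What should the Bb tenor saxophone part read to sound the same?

First find concert pitch: the glockenspiel sounds a perfect fifteenth above written, so Bb4 Fb5 C##4 Eb4 D#5 sounds Bb6 Fb7 C##6 Eb6 D#7.
Then write for Bb tenor saxophone: it sounds a major ninth below written, so the part must be a major ninth above concert.
Bb6 → C8
Fb7 → Gb8
C##6 → D##7
Eb6 → F7
D#7 → E#8

C8 Gb8 D##7 F7 E#8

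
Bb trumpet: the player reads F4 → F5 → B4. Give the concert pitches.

Written C4 on the Bb trumpet sounds as Bb3, a major second lower; apply that shift to every note.
F4 to Eb4
F5 to Eb5
B4 to A4

Eb4 Eb5 A4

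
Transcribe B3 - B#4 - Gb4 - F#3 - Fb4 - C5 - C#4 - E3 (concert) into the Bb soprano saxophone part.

C#4 C##5 Ab4 G#3 Gb4 D5 D#4 F#3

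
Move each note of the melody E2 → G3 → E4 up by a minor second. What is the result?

F2 Ab3 F4

E2 up a minor second is F2.
G3 up a minor second is Ab3.
A minor second up from E4 gives F4.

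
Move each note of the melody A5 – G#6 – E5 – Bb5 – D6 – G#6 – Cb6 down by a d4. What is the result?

E#5 D##6 B#4 F#5 A#5 D##6 G5

A5 → E#5
G#6 → D##6
E5 → B#4
Bb5 → F#5
D6 → A#5
G#6 → D##6
Cb6 → G5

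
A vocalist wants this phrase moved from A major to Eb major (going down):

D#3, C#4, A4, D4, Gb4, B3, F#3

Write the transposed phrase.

A major to Eb major down is an augmented fourth, so every note moves down by that interval.
D#3 -> A2
C#4 -> G3
A4 -> Eb4
D4 -> Ab3
Gb4 -> Dbb4
B3 -> F3
F#3 -> C3

A2 G3 Eb4 Ab3 Dbb4 F3 C3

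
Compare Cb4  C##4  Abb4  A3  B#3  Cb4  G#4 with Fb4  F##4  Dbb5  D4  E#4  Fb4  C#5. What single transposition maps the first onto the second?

up a perfect fourth

From Cb4 to Fb4 is 4 letter names — a fourth of some quality.
Cb4 to Fb4 is 5 semitones, which makes it a perfect fourth; the second version is higher, so the direction is up.
Checking another pair — G#4 → C#5 — gives the same interval.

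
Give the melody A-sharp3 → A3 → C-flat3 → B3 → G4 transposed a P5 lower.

D#3 D3 Fb2 E3 C4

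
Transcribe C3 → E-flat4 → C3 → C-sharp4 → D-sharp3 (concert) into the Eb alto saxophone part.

The Eb alto saxophone sounds a major sixth below written, so the written part must be a major sixth above concert — transpose each note up.
C3 to A3
Eb4 to C5
C3 to A3
C#4 to A#4
D#3 to B#3

A3 C5 A3 A#4 B#3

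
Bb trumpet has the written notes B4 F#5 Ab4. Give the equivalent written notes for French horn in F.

E5 B5 Db5

First find concert pitch: the Bb trumpet sounds a major second below written, so B4 F#5 Ab4 sounds A4 E5 Gb4.
Then write for French horn in F: it sounds a perfect fifth below written, so the part must be a perfect fifth above concert.
A4 → E5
E5 → B5
Gb4 → Db5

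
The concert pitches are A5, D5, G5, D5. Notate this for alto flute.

D6 G5 C6 G5

Written C4 sounds as G3 on the alto flute, so concert pitches are written a perfect fourth up.
A5 to D6
D5 to G5
G5 to C6
D5 to G5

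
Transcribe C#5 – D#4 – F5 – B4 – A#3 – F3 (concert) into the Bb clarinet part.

Written C4 sounds as Bb3 on the Bb clarinet, so concert pitches are written a major second up.
C#5 becomes D#5
D#4 becomes E#4
F5 becomes G5
B4 becomes C#5
A#3 becomes B#3
F3 becomes G3

D#5 E#4 G5 C#5 B#3 G3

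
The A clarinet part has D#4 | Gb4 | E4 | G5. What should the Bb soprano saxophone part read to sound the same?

First find concert pitch: the A clarinet sounds a minor third below written, so D#4 Gb4 E4 G5 sounds B#3 Eb4 C#4 E5.
Then write for Bb soprano saxophone: it sounds a major second below written, so the part must be a major second above concert.
B#3 → C##4
Eb4 → F4
C#4 → D#4
E5 → F#5

C##4 F4 D#4 F#5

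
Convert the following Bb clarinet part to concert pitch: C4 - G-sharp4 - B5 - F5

Written C4 on the Bb clarinet sounds as Bb3, a major second lower; apply that shift to every note.
C4 -> Bb3
G#4 -> F#4
B5 -> A5
F5 -> Eb5

Bb3 F#4 A5 Eb5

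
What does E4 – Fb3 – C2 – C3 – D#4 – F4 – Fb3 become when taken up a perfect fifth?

E4 gives B4
Fb3 gives Cb4
C2 gives G2
C3 gives G3
D#4 gives A#4
F4 gives C5
Fb3 gives Cb4

B4 Cb4 G2 G3 A#4 C5 Cb4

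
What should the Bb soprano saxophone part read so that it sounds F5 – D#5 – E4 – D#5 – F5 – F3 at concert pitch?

The Bb soprano saxophone sounds a major second below written, so the written part must be a major second above concert — transpose each note up.
F5 gives G5
D#5 gives E#5
E4 gives F#4
D#5 gives E#5
F5 gives G5
F3 gives G3

G5 E#5 F#4 E#5 G5 G3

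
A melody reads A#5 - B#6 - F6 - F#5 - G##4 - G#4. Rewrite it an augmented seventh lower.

A#5 to Bb4
B#6 to C6
F6 to Gbb5
F#5 to Gb4
G##4 to A3
G#4 to Ab3

Bb4 C6 Gbb5 Gb4 A3 Ab3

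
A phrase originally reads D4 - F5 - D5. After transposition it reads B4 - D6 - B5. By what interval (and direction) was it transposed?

up a major sixth

From D4 to B4 is 6 letter names — a sixth of some quality.
D4 to B4 is 9 semitones, which makes it a major sixth; the second version is higher, so the direction is up.
Checking another pair — D5 → B5 — gives the same interval.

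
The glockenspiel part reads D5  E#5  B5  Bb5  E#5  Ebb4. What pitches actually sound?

The glockenspiel sounds a perfect fifteenth above written, so transpose each written note up a perfect fifteenth.
D5 → D7
E#5 → E#7
B5 → B7
Bb5 → Bb7
E#5 → E#7
Ebb4 → Ebb6

D7 E#7 B7 Bb7 E#7 Ebb6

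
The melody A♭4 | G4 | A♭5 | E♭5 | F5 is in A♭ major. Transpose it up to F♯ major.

F#5 E#5 F#6 C#6 D#6

From A♭ up to F♯ is an augmented sixth; apply that to each pitch.
Ab4 -> F#5
G4 -> E#5
Ab5 -> F#6
Eb5 -> C#6
F5 -> D#6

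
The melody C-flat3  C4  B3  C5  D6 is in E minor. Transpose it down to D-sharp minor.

Bb2 B3 A#3 B4 C#6

E minor to D-sharp minor down is a minor second, so every note moves down by that interval.
Cb3 to Bb2
C4 to B3
B3 to A#3
C5 to B4
D6 to C#6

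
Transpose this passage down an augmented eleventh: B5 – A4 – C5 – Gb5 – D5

F4 Eb3 Gb3 Dbb4 Ab3

B5 to F4
A4 to Eb3
C5 to Gb3
Gb5 to Dbb4
D5 to Ab3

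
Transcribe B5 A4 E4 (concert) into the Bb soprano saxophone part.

C#6 B4 F#4

Written C4 sounds as Bb3 on the Bb soprano saxophone, so concert pitches are written a major second up.
B5 to C#6
A4 to B4
E4 to F#4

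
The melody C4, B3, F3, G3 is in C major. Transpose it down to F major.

F3 E3 Bb2 C3

From C down to F is a perfect fifth; apply that to each pitch.
C4 to F3
B3 to E3
F3 to Bb2
G3 to C3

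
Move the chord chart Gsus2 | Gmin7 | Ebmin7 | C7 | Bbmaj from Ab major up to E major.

D#sus2 D#min7 Bmin7 G#7 F#maj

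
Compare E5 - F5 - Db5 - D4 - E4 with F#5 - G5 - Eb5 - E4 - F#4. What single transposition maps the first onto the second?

Take the first pair: E5 → F#5. E to F spans 2 letter names, so the interval is some kind of second.
E5 to F#5 is 2 semitones, which makes it a major second; the second version is higher, so the direction is up.
Checking another pair — E4 → F#4 — gives the same interval.

up a major second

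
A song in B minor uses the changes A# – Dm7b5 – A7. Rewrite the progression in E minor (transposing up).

B minor up to E minor is a perfect fourth; each chord root moves by that interval while the quality stays the same.
A#: root A# up a perfect fourth → D#, giving D#.
Dm7b5: root D up a perfect fourth → G, giving Gm7b5.
A7: root A up a perfect fourth → D, giving D7.

D# Gm7b5 D7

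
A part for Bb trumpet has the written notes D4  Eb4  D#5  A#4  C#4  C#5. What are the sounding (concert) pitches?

The Bb trumpet sounds a major second below written, so transpose each written note down a major second.
D4 → C4
Eb4 → Db4
D#5 → C#5
A#4 → G#4
C#4 → B3
C#5 → B4

C4 Db4 C#5 G#4 B3 B4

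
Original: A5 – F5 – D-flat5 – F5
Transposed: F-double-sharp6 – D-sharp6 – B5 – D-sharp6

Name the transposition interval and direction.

Take the first pair: A5 → F##6. A to F spans 6 letter names, so the interval is some kind of sixth.
A5 to F##6 is 10 semitones, which makes it an augmented sixth; the second version is higher, so the direction is up.
Checking another pair — F5 → D#6 — gives the same interval.

up an augmented sixth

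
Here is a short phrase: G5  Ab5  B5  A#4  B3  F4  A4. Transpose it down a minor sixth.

G5: a sixth down reaches B, and 8 semitones makes it B4.
Ab5 down a minor sixth is C5.
A minor sixth down from B5 gives D#5.
A minor sixth down from A#4 gives C##4.
A minor sixth down from B3 gives D#3.
A minor sixth down from F4 gives A3.
A minor sixth down from A4 gives C#4.

B4 C5 D#5 C##4 D#3 A3 C#4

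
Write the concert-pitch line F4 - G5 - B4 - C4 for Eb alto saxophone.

Written C4 sounds as Eb3 on the Eb alto saxophone, so concert pitches are written a major sixth up.
F4 → D5
G5 → E6
B4 → G#5
C4 → A4

D5 E6 G#5 A4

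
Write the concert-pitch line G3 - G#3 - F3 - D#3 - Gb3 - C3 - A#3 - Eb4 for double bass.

G4 G#4 F4 D#4 Gb4 C4 A#4 Eb5

The double bass sounds a perfect octave below written, so the written part must be a perfect octave above concert — transpose each note up.
G3 -> G4
G#3 -> G#4
F3 -> F4
D#3 -> D#4
Gb3 -> Gb4
C3 -> C4
A#3 -> A#4
Eb4 -> Eb5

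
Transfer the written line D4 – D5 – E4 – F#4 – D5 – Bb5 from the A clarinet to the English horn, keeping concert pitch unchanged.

F#4 F#5 G#4 A#4 F#5 D6

First find concert pitch: the A clarinet sounds a minor third below written, so D4 D5 E4 F#4 D5 Bb5 sounds B3 B4 C#4 D#4 B4 G5.
Then write for English horn: it sounds a perfect fifth below written, so the part must be a perfect fifth above concert.
B3 → F#4
B4 → F#5
C#4 → G#4
D#4 → A#4
B4 → F#5
G5 → D6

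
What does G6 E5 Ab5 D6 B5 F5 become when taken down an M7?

Ab5 F4 Bbb4 Eb5 C5 Gb4

G6 down a major seventh is Ab5.
A major seventh down from E5 gives F4.
Ab5 down a major seventh is Bbb4.
A major seventh down from D6 gives Eb5.
B5: a seventh down reaches C, and 11 semitones makes it C5.
A major seventh down from F5 gives Gb4.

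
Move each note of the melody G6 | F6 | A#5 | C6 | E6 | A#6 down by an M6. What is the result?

G6 → Bb5
F6 → Ab5
A#5 → C#5
C6 → Eb5
E6 → G5
A#6 → C#6

Bb5 Ab5 C#5 Eb5 G5 C#6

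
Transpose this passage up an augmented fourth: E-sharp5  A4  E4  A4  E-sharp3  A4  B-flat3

E#5: a fourth up reaches A, and 6 semitones makes it A##5.
A4 up an augmented fourth is D#5.
An augmented fourth up from E4 gives A#4.
An augmented fourth up from A4 gives D#5.
An augmented fourth up from E#3 gives A##3.
A4 up an augmented fourth is D#5.
Bb3: a fourth up reaches E, and 6 semitones makes it E4.

A##5 D#5 A#4 D#5 A##3 D#5 E4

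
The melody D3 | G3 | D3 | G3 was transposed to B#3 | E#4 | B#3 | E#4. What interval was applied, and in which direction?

up an augmented sixth

Take the first pair: D3 → B#3. D to B spans 6 letter names, so the interval is some kind of sixth.
D3 to B#3 is 10 semitones, which makes it an augmented sixth; the second version is higher, so the direction is up.
Checking another pair — G3 → E#4 — gives the same interval.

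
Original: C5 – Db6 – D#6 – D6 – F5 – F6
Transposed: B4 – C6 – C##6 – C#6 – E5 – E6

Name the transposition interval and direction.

From C5 to B4 is 2 letter names — a second of some quality.
B4 to C5 is 1 semitone, which makes it a minor second; the second version is lower, so the direction is down.
Checking another pair — F6 → E6 — gives the same interval.

down a minor second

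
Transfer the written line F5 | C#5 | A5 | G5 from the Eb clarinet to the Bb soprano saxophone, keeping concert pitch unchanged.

First find concert pitch: the Eb clarinet sounds a minor third above written, so F5 C#5 A5 G5 sounds Ab5 E5 C6 Bb5.
Then write for Bb soprano saxophone: it sounds a major second below written, so the part must be a major second above concert.
Ab5 → Bb5
E5 → F#5
C6 → D6
Bb5 → C6

Bb5 F#5 D6 C6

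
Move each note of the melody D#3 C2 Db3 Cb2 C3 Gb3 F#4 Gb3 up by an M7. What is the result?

C##4 B2 C4 Bb2 B3 F4 E#5 F4

A major seventh up from D#3 gives C##4.
C2 up a major seventh is B2.
Db3: a seventh up reaches C, and 11 semitones makes it C4.
Cb2: a seventh up reaches B, and 11 semitones makes it Bb2.
A major seventh up from C3 gives B3.
Gb3 up a major seventh is F4.
F#4 up a major seventh is E#5.
A major seventh up from Gb3 gives F4.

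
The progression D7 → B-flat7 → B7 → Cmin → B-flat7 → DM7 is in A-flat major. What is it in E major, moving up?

A#7 F#7 F##7 G#min F#7 A#M7

A-flat major up to E major is an augmented fifth; each chord root moves by that interval while the quality stays the same.
D7: root D up an augmented fifth → A#, giving A#7.
B-flat7: root B-flat up an augmented fifth → F#, giving F#7.
B7: root B up an augmented fifth → F##, giving F##7.
Cmin: root C up an augmented fifth → G#, giving G#min.
B-flat7: root B-flat up an augmented fifth → F#, giving F#7.
DM7: root D up an augmented fifth → A#, giving A#M7.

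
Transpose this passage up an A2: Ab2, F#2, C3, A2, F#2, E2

B2 G##2 D#3 B#2 G##2 F##2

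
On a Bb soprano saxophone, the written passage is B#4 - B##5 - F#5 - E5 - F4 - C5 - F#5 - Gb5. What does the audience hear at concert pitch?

A#4 A##5 E5 D5 Eb4 Bb4 E5 Fb5

The Bb soprano saxophone sounds a major second below written, so transpose each written note down a major second.
B#4 -> A#4
B##5 -> A##5
F#5 -> E5
E5 -> D5
F4 -> Eb4
C5 -> Bb4
F#5 -> E5
Gb5 -> Fb5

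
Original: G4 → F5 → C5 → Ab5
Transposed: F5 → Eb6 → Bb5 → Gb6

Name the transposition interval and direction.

From G4 to F5 is 7 letter names — a seventh of some quality.
G4 to F5 is 10 semitones, which makes it a minor seventh; the second version is higher, so the direction is up.
Checking another pair — Ab5 → Gb6 — gives the same interval.

up a minor seventh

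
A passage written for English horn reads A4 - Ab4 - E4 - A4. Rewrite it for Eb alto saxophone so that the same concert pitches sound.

First find concert pitch: the English horn sounds a perfect fifth below written, so A4 Ab4 E4 A4 sounds D4 Db4 A3 D4.
Then write for Eb alto saxophone: it sounds a major sixth below written, so the part must be a major sixth above concert.
D4 → B4
Db4 → Bb4
A3 → F#4
D4 → B4

B4 Bb4 F#4 B4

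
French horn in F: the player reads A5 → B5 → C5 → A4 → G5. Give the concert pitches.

The French horn in F sounds a perfect fifth below written, so transpose each written note down a perfect fifth.
A5 -> D5
B5 -> E5
C5 -> F4
A4 -> D4
G5 -> C5

D5 E5 F4 D4 C5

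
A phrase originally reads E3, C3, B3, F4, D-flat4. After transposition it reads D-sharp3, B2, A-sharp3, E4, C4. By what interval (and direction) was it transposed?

Take the first pair: E3 → D#3. E to D spans 2 letter names, so the interval is some kind of second.
D#3 to E3 is 1 semitone, which makes it a minor second; the second version is lower, so the direction is down.
Checking another pair — Db4 → C4 — gives the same interval.

down a minor second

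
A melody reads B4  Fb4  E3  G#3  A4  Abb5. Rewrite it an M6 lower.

D4 Abb3 G2 B2 C4 Cbb5

B4 → D4
Fb4 → Abb3
E3 → G2
G#3 → B2
A4 → C4
Abb5 → Cbb5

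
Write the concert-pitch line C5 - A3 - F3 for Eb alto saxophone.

Written C4 sounds as Eb3 on the Eb alto saxophone, so concert pitches are written a major sixth up.
C5 gives A5
A3 gives F#4
F3 gives D4

A5 F#4 D4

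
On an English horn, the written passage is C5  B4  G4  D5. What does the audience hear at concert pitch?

Written C4 on the English horn sounds as F3, a perfect fifth lower; apply that shift to every note.
C5 -> F4
B4 -> E4
G4 -> C4
D5 -> G4

F4 E4 C4 G4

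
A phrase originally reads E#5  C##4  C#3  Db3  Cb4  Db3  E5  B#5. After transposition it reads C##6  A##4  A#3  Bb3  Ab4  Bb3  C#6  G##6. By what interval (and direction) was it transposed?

From E#5 to C##6 is 6 letter names — a sixth of some quality.
E#5 to C##6 is 9 semitones, which makes it a major sixth; the second version is higher, so the direction is up.
Checking another pair — B#5 → G##6 — gives the same interval.

up a major sixth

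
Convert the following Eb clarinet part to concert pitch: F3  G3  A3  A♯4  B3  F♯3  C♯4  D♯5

Ab3 Bb3 C4 C#5 D4 A3 E4 F#5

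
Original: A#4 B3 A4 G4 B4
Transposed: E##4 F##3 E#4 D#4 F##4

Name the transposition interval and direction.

down a diminished fourth

Take the first pair: A#4 → E##4. A to E spans 4 letter names, so the interval is some kind of fourth.
E##4 to A#4 is 4 semitones, which makes it a diminished fourth; the second version is lower, so the direction is down.
Checking another pair — B4 → F##4 — gives the same interval.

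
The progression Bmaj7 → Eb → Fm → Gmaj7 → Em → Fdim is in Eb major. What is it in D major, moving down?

A#maj7 D Em F#maj7 D#m Edim

Eb major down to D major is a minor second; each chord root moves by that interval while the quality stays the same.
Bmaj7: root B down a minor second → A#, giving A#maj7.
Eb: root Eb down a minor second → D, giving D.
Fm: root F down a minor second → E, giving Em.
Gmaj7: root G down a minor second → F#, giving F#maj7.
Em: root E down a minor second → D#, giving D#m.
Fdim: root F down a minor second → E, giving Edim.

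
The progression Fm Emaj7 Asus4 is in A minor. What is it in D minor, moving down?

Bbm Amaj7 Dsus4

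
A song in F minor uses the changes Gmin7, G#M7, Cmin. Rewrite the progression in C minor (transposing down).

F minor down to C minor is a perfect fourth; each chord root moves by that interval while the quality stays the same.
Gmin7: root G down a perfect fourth → D, giving Dmin7.
G#M7: root G# down a perfect fourth → D#, giving D#M7.
Cmin: root C down a perfect fourth → G, giving Gmin.

Dmin7 D#M7 Gmin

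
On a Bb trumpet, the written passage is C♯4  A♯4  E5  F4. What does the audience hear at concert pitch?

The Bb trumpet sounds a major second below written, so transpose each written note down a major second.
C#4 becomes B3
A#4 becomes G#4
E5 becomes D5
F4 becomes Eb4

B3 G#4 D5 Eb4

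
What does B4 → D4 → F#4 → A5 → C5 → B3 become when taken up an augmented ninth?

B4 up an augmented ninth is C##6.
An augmented ninth up from D4 gives E#5.
F#4 up an augmented ninth is G##5.
A5: a ninth up reaches B, and 15 semitones makes it B#6.
C5 up an augmented ninth is D#6.
B3: a ninth up reaches C, and 15 semitones makes it C##5.

C##6 E#5 G##5 B#6 D#6 C##5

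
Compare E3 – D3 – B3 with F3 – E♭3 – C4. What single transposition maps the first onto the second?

up a minor second

From E3 to F3 is 2 letter names — a second of some quality.
E3 to F3 is 1 semitone, which makes it a minor second; the second version is higher, so the direction is up.
Checking another pair — B3 → C4 — gives the same interval.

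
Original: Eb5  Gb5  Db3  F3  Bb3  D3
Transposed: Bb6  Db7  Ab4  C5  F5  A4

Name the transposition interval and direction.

up a perfect twelfth

Take the first pair: Eb5 → Bb6. E to B spans 12 letter names, so the interval is some kind of twelfth.
Eb5 to Bb6 is 19 semitones, which makes it a perfect twelfth; the second version is higher, so the direction is up.
Checking another pair — D3 → A4 — gives the same interval.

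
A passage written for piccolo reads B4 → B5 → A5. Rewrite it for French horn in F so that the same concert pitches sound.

F#6 F#7 E7

First find concert pitch: the piccolo sounds a perfect octave above written, so B4 B5 A5 sounds B5 B6 A6.
Then write for French horn in F: it sounds a perfect fifth below written, so the part must be a perfect fifth above concert.
B5 → F#6
B6 → F#7
A6 → E7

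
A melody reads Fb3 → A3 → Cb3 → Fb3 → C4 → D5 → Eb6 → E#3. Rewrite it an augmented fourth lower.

Cbb3 Eb3 Gbb2 Cbb3 Gb3 Ab4 Bbb5 B2

Fb3 gives Cbb3
A3 gives Eb3
Cb3 gives Gbb2
Fb3 gives Cbb3
C4 gives Gb3
D5 gives Ab4
Eb6 gives Bbb5
E#3 gives B2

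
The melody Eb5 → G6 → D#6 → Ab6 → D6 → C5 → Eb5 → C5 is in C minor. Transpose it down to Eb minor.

From C down to Eb is a major sixth; apply that to each pitch.
Eb5 to Gb4
G6 to Bb5
D#6 to F#5
Ab6 to Cb6
D6 to F5
C5 to Eb4
Eb5 to Gb4
C5 to Eb4

Gb4 Bb5 F#5 Cb6 F5 Eb4 Gb4 Eb4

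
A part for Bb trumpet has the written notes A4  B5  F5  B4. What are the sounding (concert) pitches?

Written C4 on the Bb trumpet sounds as Bb3, a major second lower; apply that shift to every note.
A4 gives G4
B5 gives A5
F5 gives Eb5
B4 gives A4

G4 A5 Eb5 A4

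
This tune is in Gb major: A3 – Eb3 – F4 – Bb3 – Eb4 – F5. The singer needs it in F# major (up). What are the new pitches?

G##4 D#4 E#5 A#4 D#5 E#6

Gb major to F# major up is an augmented seventh, so every note moves up by that interval.
A3 gives G##4
Eb3 gives D#4
F4 gives E#5
Bb3 gives A#4
Eb4 gives D#5
F5 gives E#6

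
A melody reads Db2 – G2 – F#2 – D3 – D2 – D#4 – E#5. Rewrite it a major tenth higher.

F3 B3 A#3 F#4 F#3 F##5 G##6

A major tenth up from Db2 gives F3.
G2 up a major tenth is B3.
F#2 up a major tenth is A#3.
A major tenth up from D3 gives F#4.
D2 up a major tenth is F#3.
A major tenth up from D#4 gives F##5.
A major tenth up from E#5 gives G##6.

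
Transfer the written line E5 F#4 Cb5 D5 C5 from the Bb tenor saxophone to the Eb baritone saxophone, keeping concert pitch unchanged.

B5 C#5 Gb5 A5 G5

First find concert pitch: the Bb tenor saxophone sounds a major ninth below written, so E5 F#4 Cb5 D5 C5 sounds D4 E3 Bbb3 C4 Bb3.
Then write for Eb baritone saxophone: it sounds a major thirteenth below written, so the part must be a major thirteenth above concert.
D4 → B5
E3 → C#5
Bbb3 → Gb5
C4 → A5
Bb3 → G5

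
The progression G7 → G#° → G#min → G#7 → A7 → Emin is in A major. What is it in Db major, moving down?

Cb7 C° Cmin C7 Db7 Abmin

A major down to Db major is an augmented fifth; each chord root moves by that interval while the quality stays the same.
G7: root G down an augmented fifth → Cb, giving Cb7.
G#°: root G# down an augmented fifth → C, giving C°.
G#min: root G# down an augmented fifth → C, giving Cmin.
G#7: root G# down an augmented fifth → C, giving C7.
A7: root A down an augmented fifth → Db, giving Db7.
Emin: root E down an augmented fifth → Ab, giving Abmin.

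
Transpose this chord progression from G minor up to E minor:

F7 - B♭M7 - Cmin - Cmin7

D7 GM7 Amin Amin7

G minor up to E minor is a major sixth; each chord root moves by that interval while the quality stays the same.
F7: root F up a major sixth → D, giving D7.
B♭M7: root B♭ up a major sixth → G, giving GM7.
Cmin: root C up a major sixth → A, giving Amin.
Cmin7: root C up a major sixth → A, giving Amin7.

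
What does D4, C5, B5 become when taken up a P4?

D4 up a perfect fourth is G4.
C5 up a perfect fourth is F5.
B5 up a perfect fourth is E6.

G4 F5 E6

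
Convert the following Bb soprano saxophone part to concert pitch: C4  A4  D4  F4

Bb3 G4 C4 Eb4

The Bb soprano saxophone sounds a major second below written, so transpose each written note down a major second.
C4 becomes Bb3
A4 becomes G4
D4 becomes C4
F4 becomes Eb4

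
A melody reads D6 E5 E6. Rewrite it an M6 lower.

D6: a sixth down reaches F, and 9 semitones makes it F5.
A major sixth down from E5 gives G4.
E6 down a major sixth is G5.

F5 G4 G5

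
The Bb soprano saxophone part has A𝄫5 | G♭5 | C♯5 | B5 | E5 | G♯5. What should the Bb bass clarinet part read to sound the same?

Abb6 Gb6 C#6 B6 E6 G#6

First find concert pitch: the Bb soprano saxophone sounds a major second below written, so A𝄫5 G♭5 C♯5 B5 E5 G♯5 sounds Gbb5 Fb5 B4 A5 D5 F#5.
Then write for Bb bass clarinet: it sounds a major ninth below written, so the part must be a major ninth above concert.
Gbb5 → Abb6
Fb5 → Gb6
B4 → C#6
A5 → B6
D5 → E6
F#5 → G#6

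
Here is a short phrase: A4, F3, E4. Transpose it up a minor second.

Bb4 Gb3 F4

A4 up a minor second is Bb4.
F3: a second up reaches G, and 1 semitone makes it Gb3.
E4 up a minor second is F4.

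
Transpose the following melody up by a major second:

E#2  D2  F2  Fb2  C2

F##2 E2 G2 Gb2 D2

E#2 -> F##2
D2 -> E2
F2 -> G2
Fb2 -> Gb2
C2 -> D2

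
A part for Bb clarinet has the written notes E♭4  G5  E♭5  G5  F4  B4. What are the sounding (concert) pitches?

Db4 F5 Db5 F5 Eb4 A4

Written C4 on the Bb clarinet sounds as Bb3, a major second lower; apply that shift to every note.
Eb4 to Db4
G5 to F5
Eb5 to Db5
G5 to F5
F4 to Eb4
B4 to A4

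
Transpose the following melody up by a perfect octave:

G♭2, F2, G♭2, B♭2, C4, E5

Gb2 gives Gb3
F2 gives F3
Gb2 gives Gb3
Bb2 gives Bb3
C4 gives C5
E5 gives E6

Gb3 F3 Gb3 Bb3 C5 E6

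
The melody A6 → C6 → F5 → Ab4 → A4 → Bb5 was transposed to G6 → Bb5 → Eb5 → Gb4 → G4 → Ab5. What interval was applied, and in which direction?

down a major second

From A6 to G6 is 2 letter names — a second of some quality.
G6 to A6 is 2 semitones, which makes it a major second; the second version is lower, so the direction is down.
Checking another pair — Bb5 → Ab5 — gives the same interval.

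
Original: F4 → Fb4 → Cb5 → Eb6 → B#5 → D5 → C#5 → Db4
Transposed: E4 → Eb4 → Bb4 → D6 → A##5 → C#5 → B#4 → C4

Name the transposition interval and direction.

down a minor second

From F4 to E4 is 2 letter names — a second of some quality.
E4 to F4 is 1 semitone, which makes it a minor second; the second version is lower, so the direction is down.
Checking another pair — Db4 → C4 — gives the same interval.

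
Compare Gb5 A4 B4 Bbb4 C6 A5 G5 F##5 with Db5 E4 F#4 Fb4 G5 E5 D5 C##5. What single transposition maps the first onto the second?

down a perfect fourth

Take the first pair: Gb5 → Db5. G to D spans 4 letter names, so the interval is some kind of fourth.
Db5 to Gb5 is 5 semitones, which makes it a perfect fourth; the second version is lower, so the direction is down.
Checking another pair — F##5 → C##5 — gives the same interval.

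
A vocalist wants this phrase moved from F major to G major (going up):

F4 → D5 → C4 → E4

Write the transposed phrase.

G4 E5 D4 F#4

F major to G major up is a major second, so every note moves up by that interval.
F4 becomes G4
D5 becomes E5
C4 becomes D4
E4 becomes F#4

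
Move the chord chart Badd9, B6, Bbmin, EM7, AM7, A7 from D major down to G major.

D major down to G major is a perfect fifth; each chord root moves by that interval while the quality stays the same.
Badd9: root B down a perfect fifth → E, giving Eadd9.
B6: root B down a perfect fifth → E, giving E6.
Bbmin: root Bb down a perfect fifth → Eb, giving Ebmin.
EM7: root E down a perfect fifth → A, giving AM7.
AM7: root A down a perfect fifth → D, giving DM7.
A7: root A down a perfect fifth → D, giving D7.

Eadd9 E6 Ebmin AM7 DM7 D7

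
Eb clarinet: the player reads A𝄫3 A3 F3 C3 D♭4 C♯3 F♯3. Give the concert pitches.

Cbb4 C4 Ab3 Eb3 Fb4 E3 A3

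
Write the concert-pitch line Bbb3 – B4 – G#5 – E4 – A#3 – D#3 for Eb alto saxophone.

Written C4 sounds as Eb3 on the Eb alto saxophone, so concert pitches are written a major sixth up.
Bbb3 gives Gb4
B4 gives G#5
G#5 gives E#6
E4 gives C#5
A#3 gives F##4
D#3 gives B#3

Gb4 G#5 E#6 C#5 F##4 B#3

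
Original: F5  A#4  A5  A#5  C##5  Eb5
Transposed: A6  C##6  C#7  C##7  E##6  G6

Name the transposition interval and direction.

up a major tenth

Take the first pair: F5 → A6. F to A spans 10 letter names, so the interval is some kind of tenth.
F5 to A6 is 16 semitones, which makes it a major tenth; the second version is higher, so the direction is up.
Checking another pair — Eb5 → G6 — gives the same interval.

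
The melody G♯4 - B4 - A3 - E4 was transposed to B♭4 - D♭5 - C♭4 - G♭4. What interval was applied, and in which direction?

From G#4 to Bb4 is 3 letter names — a third of some quality.
G#4 to Bb4 is 2 semitones, which makes it a diminished third; the second version is higher, so the direction is up.
Checking another pair — E4 → Gb4 — gives the same interval.

up a diminished third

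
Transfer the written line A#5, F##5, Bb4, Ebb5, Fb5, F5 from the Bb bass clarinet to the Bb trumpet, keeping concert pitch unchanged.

A#4 F##4 Bb3 Ebb4 Fb4 F4

First find concert pitch: the Bb bass clarinet sounds a major ninth below written, so A#5 F##5 Bb4 Ebb5 Fb5 F5 sounds G#4 E#4 Ab3 Dbb4 Ebb4 Eb4.
Then write for Bb trumpet: it sounds a major second below written, so the part must be a major second above concert.
G#4 → A#4
E#4 → F##4
Ab3 → Bb3
Dbb4 → Ebb4
Ebb4 → Fb4
Eb4 → F4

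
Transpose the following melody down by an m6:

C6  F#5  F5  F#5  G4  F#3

E5 A#4 A4 A#4 B3 A#2

A minor sixth down from C6 gives E5.
F#5 down a minor sixth is A#4.
F5 down a minor sixth is A4.
F#5 down a minor sixth is A#4.
G4: a sixth down reaches B, and 8 semitones makes it B3.
F#3: a sixth down reaches A, and 8 semitones makes it A#2.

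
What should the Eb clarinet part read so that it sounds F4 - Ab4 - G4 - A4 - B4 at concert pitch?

The Eb clarinet sounds a minor third above written, so the written part must be a minor third below concert — transpose each note down.
F4 → D4
Ab4 → F4
G4 → E4
A4 → F#4
B4 → G#4

D4 F4 E4 F#4 G#4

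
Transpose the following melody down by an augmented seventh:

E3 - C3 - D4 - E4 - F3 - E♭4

Fb2 Dbb2 Ebb3 Fb3 Gbb2 Fbb3

E3: a seventh down reaches F, and 12 semitones makes it Fb2.
C3 down an augmented seventh is Dbb2.
D4: a seventh down reaches E, and 12 semitones makes it Ebb3.
E4 down an augmented seventh is Fb3.
F3 down an augmented seventh is Gbb2.
Eb4 down an augmented seventh is Fbb3.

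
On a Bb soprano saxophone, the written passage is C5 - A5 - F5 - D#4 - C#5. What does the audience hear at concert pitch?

Bb4 G5 Eb5 C#4 B4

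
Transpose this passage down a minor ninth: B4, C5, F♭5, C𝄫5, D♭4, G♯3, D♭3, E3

A#3 B3 Eb4 Bbb3 C3 F##2 C2 D#2

B4 down a minor ninth is A#3.
A minor ninth down from C5 gives B3.
Fb5 down a minor ninth is Eb4.
A minor ninth down from Cbb5 gives Bbb3.
A minor ninth down from Db4 gives C3.
G#3: a ninth down reaches F, and 13 semitones makes it F##2.
A minor ninth down from Db3 gives C2.
E3 down a minor ninth is D#2.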